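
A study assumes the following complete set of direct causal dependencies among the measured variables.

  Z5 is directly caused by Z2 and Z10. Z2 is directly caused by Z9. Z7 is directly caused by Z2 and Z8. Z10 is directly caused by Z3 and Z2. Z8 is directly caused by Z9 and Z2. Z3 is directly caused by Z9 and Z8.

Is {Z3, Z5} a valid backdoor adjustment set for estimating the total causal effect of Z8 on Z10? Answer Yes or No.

Backdoor paths from Z8 to Z10 (paths whose first edge points into Z8):
  P1: Z8 <- Z9 -> Z2 -> Z10
  P2: Z8 <- Z9 -> Z2 -> Z5 <- Z10
  P3: Z8 <- Z9 -> Z3 -> Z10
  P4: Z8 <- Z2 <- Z9 -> Z3 -> Z10
  P5: Z8 <- Z2 -> Z10
  P6: Z8 <- Z2 -> Z5 <- Z10
Condition 1 (no descendant of Z8 in the set): FAILS — Z3 and Z5 are descendants of Z8.
Condition 2 (every backdoor path blocked by {Z3, Z5}):
  P1: open — no interior node is in the conditioning set.
  P2: open — collider(s) Z5 are conditioned on (or have a conditioned descendant) and no non-collider on the path is in the set.
  P3: blocked at chain node Z3 ∈ conditioning set.
  P4: blocked at chain node Z3 ∈ conditioning set.
  P5: open — no interior node is in the conditioning set.
  P6: open — collider(s) Z5 are conditioned on (or have a conditioned descendant) and no non-collider on the path is in the set.
{Z3, Z5} does not satisfy the backdoor criterion.

No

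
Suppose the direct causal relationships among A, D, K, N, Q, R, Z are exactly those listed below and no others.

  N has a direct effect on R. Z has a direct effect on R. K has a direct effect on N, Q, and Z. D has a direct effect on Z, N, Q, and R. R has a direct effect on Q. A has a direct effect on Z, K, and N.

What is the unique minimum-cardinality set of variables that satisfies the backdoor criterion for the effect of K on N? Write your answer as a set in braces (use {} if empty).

Variables eligible for adjustment (non-descendants of K, excluding K and N): {A, D}.
Backdoor paths from K to N:
  P1: K <- A -> N
  P2: K <- A -> Z <- D -> N
  P3: K <- A -> Z <- D -> R <- N
  P4: K <- A -> Z <- D -> Q <- R <- N
  P5: K <- A -> Z -> R <- D -> N
  P6: K <- A -> Z -> R <- N
  P7: K <- A -> Z -> R -> Q <- D -> N
The empty set is not sufficient: P1 (K <- A -> N) has no collider blocking it and no conditioned non-collider, so it is open.
Try {A}:
  P1: blocked at fork node A ∈ conditioning set.
  P2: blocked at fork node A ∈ conditioning set.
  P3: blocked at fork node A ∈ conditioning set.
  P4: blocked at fork node A ∈ conditioning set.
  P5: blocked at fork node A ∈ conditioning set.
  P6: blocked at fork node A ∈ conditioning set.
  P7: blocked at fork node A ∈ conditioning set.
{A} contains no descendant of K and blocks every backdoor path.
No other singleton works — e.g. {D} leaves P1 open — so {A} is the unique smallest valid adjustment set.

{A}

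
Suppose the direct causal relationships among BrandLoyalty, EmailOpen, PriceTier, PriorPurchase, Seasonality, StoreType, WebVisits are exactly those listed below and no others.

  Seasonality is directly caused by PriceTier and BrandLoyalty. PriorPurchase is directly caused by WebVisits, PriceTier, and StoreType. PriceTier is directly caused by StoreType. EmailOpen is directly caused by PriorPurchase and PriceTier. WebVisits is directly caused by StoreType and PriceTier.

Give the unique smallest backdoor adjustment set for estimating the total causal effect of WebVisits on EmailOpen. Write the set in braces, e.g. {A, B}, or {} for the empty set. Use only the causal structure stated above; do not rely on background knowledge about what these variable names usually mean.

Variables eligible for adjustment (non-descendants of WebVisits, excluding WebVisits and EmailOpen): {BrandLoyalty, PriceTier, Seasonality, StoreType}.
Backdoor paths from WebVisits to EmailOpen:
  P1: WebVisits <- StoreType -> PriceTier -> PriorPurchase -> EmailOpen
  P2: WebVisits <- StoreType -> PriceTier -> EmailOpen
  P3: WebVisits <- StoreType -> PriorPurchase <- PriceTier -> EmailOpen
  P4: WebVisits <- StoreType -> PriorPurchase -> EmailOpen
  P5: WebVisits <- PriceTier <- StoreType -> PriorPurchase -> EmailOpen
  P6: WebVisits <- PriceTier -> PriorPurchase -> EmailOpen
  P7: WebVisits <- PriceTier -> EmailOpen
The empty set is not sufficient: P1 (WebVisits <- StoreType -> PriceTier -> PriorPurchase -> EmailOpen) has no collider blocking it and no conditioned non-collider, so it is open.
Try {PriceTier, StoreType}:
  P1: blocked at fork node StoreType ∈ conditioning set.
  P2: blocked at fork node StoreType ∈ conditioning set.
  P3: blocked at fork node StoreType ∈ conditioning set.
  P4: blocked at fork node StoreType ∈ conditioning set.
  P5: blocked at chain node PriceTier ∈ conditioning set.
  P6: blocked at fork node PriceTier ∈ conditioning set.
  P7: blocked at fork node PriceTier ∈ conditioning set.
{PriceTier, StoreType} contains no descendant of WebVisits and blocks every backdoor path.
Every element of {PriceTier, StoreType} is needed (dropping PriceTier leaves P6 open; dropping StoreType leaves P4 open), so no proper subset is valid.
Among all size-2 subsets of the eligible variables, only {PriceTier, StoreType} blocks every backdoor path, so it is the unique smallest valid adjustment set.

{PriceTier, StoreType}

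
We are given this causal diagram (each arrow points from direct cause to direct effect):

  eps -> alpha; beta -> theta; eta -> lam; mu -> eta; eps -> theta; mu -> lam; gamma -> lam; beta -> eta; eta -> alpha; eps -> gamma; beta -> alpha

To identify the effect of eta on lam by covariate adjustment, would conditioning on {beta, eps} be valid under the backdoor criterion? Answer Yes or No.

No

Backdoor paths from eta to lam (paths whose first edge points into eta):
  P1: eta <- beta -> theta <- eps -> gamma -> lam
  P2: eta <- beta -> alpha <- eps -> gamma -> lam
  P3: eta <- mu -> lam
Condition 1 (no descendant of eta in the set): holds — descendants of eta are {alpha, lam}; none are in {beta, eps}.
Condition 2 (every backdoor path blocked by {beta, eps}):
  P1: blocked at fork node beta ∈ conditioning set.
  P2: blocked at fork node beta ∈ conditioning set.
  P3: open — no interior node is in the conditioning set.
{beta, eps} does not satisfy the backdoor criterion.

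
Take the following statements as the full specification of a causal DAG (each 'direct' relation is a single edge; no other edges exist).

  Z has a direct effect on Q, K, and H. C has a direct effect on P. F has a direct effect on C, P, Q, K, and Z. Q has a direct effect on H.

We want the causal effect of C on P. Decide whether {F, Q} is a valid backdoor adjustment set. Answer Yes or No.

Backdoor paths from C to P (paths whose first edge points into C):
  P1: C <- F -> P
Condition 1 (no descendant of C in the set): holds — descendants of C are {P}; none are in {F, Q}.
Condition 2 (every backdoor path blocked by {F, Q}):
  P1: blocked at fork node F ∈ conditioning set.
{F, Q} satisfies the backdoor criterion.

Yes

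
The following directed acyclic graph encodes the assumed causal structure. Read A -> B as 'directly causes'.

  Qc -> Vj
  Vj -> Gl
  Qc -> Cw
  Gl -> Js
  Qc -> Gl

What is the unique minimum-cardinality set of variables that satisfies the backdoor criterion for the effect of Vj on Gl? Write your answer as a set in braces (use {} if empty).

{Qc}

Variables eligible for adjustment (non-descendants of Vj, excluding Vj and Gl): {Cw, Qc}.
Backdoor paths from Vj to Gl:
  P1: Vj <- Qc -> Gl
The empty set is not sufficient: P1 (Vj <- Qc -> Gl) has no collider blocking it and no conditioned non-collider, so it is open.
Try {Qc}:
  P1: blocked at fork node Qc ∈ conditioning set.
{Qc} contains no descendant of Vj and blocks every backdoor path.
No other singleton works — e.g. {Cw} leaves P1 open — so {Qc} is the unique smallest valid adjustment set.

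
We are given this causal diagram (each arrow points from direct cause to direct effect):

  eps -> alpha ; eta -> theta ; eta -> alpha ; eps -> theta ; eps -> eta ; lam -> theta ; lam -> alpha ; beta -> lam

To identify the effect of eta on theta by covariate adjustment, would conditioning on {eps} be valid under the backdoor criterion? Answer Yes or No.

Yes

Backdoor paths from eta to theta (paths whose first edge points into eta):
  P1: eta <- eps -> alpha <- lam -> theta
  P2: eta <- eps -> theta
Condition 1 (no descendant of eta in the set): holds — descendants of eta are {alpha, theta}; none are in {eps}.
Condition 2 (every backdoor path blocked by {eps}):
  P1: blocked at fork node eps ∈ conditioning set.
  P2: blocked at fork node eps ∈ conditioning set.
{eps} satisfies the backdoor criterion.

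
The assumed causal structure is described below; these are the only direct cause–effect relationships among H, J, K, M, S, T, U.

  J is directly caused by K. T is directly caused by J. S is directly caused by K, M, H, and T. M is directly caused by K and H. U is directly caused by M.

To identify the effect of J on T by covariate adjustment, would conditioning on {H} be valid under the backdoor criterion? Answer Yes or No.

Backdoor paths from J to T (paths whose first edge points into J):
  P1: J <- K -> M <- H -> S <- T
  P2: J <- K -> M -> S <- T
  P3: J <- K -> S <- T
Condition 1 (no descendant of J in the set): holds — descendants of J are {S, T}; none are in {H}.
Condition 2 (every backdoor path blocked by {H}):
  P1: blocked at collider M (neither it nor any descendant is in the conditioning set).
  P2: blocked at collider S (neither it nor any descendant is in the conditioning set).
  P3: blocked at collider S (neither it nor any descendant is in the conditioning set).
{H} satisfies the backdoor criterion.

Yes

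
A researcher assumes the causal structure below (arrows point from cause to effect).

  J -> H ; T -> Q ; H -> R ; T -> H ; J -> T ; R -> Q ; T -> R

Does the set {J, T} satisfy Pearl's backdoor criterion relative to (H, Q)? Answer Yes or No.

Backdoor paths from H to Q (paths whose first edge points into H):
  P1: H <- J -> T -> R -> Q
  P2: H <- J -> T -> Q
  P3: H <- T -> R -> Q
  P4: H <- T -> Q
Condition 1 (no descendant of H in the set): holds — descendants of H are {Q, R}; none are in {J, T}.
Condition 2 (every backdoor path blocked by {J, T}):
  P1: blocked at fork node J ∈ conditioning set.
  P2: blocked at fork node J ∈ conditioning set.
  P3: blocked at fork node T ∈ conditioning set.
  P4: blocked at fork node T ∈ conditioning set.
{J, T} satisfies the backdoor criterion.

Yes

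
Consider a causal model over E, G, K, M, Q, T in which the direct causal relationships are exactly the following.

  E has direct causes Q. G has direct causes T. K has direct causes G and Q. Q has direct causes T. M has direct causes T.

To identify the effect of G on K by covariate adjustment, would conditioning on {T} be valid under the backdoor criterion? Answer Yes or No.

Backdoor paths from G to K (paths whose first edge points into G):
  P1: G <- T -> Q -> K
Condition 1 (no descendant of G in the set): holds — descendants of G are {K}; none are in {T}.
Condition 2 (every backdoor path blocked by {T}):
  P1: blocked at fork node T ∈ conditioning set.
{T} satisfies the backdoor criterion.

Yes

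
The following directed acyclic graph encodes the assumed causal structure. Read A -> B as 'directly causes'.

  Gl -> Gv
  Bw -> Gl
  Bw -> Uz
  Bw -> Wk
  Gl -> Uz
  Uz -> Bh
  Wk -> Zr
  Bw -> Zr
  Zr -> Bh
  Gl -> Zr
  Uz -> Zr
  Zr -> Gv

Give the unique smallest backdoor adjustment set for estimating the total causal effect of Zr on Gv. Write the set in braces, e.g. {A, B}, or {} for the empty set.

Variables eligible for adjustment (non-descendants of Zr, excluding Zr and Gv): {Bw, Gl, Uz, Wk}.
Backdoor paths from Zr to Gv:
  P1: Zr <- Bw -> Gl -> Gv
  P2: Zr <- Bw -> Uz <- Gl -> Gv
  P3: Zr <- Gl -> Gv
  P4: Zr <- Uz <- Bw -> Gl -> Gv
  P5: Zr <- Uz <- Gl -> Gv
  P6: Zr <- Wk <- Bw -> Gl -> Gv
  P7: Zr <- Wk <- Bw -> Uz <- Gl -> Gv
The empty set is not sufficient: P1 (Zr <- Bw -> Gl -> Gv) has no collider blocking it and no conditioned non-collider, so it is open.
Try {Gl}:
  P1: blocked at chain node Gl ∈ conditioning set.
  P2: blocked at collider Uz (neither it nor any descendant is in the conditioning set).
  P3: blocked at fork node Gl ∈ conditioning set.
  P4: blocked at chain node Gl ∈ conditioning set.
  P5: blocked at fork node Gl ∈ conditioning set.
  P6: blocked at chain node Gl ∈ conditioning set.
  P7: blocked at collider Uz (neither it nor any descendant is in the conditioning set).
{Gl} contains no descendant of Zr and blocks every backdoor path.
No other singleton works — e.g. {Bw} leaves P3 open — so {Gl} is the unique smallest valid adjustment set.

{Gl}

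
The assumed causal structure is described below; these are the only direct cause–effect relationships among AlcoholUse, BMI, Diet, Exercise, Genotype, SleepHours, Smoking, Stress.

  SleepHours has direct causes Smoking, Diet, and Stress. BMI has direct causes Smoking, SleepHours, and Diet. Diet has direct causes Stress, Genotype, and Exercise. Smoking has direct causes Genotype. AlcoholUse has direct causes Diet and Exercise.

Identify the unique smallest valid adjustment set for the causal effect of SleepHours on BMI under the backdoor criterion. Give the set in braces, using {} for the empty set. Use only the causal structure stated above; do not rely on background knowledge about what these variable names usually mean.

{Diet, Smoking}

Variables eligible for adjustment (non-descendants of SleepHours, excluding SleepHours and BMI): {AlcoholUse, Diet, Exercise, Genotype, Smoking, Stress}.
Backdoor paths from SleepHours to BMI:
  P1: SleepHours <- Stress -> Diet <- Genotype -> Smoking -> BMI
  P2: SleepHours <- Stress -> Diet -> BMI
  P3: SleepHours <- Diet <- Genotype -> Smoking -> BMI
  P4: SleepHours <- Diet -> BMI
  P5: SleepHours <- Smoking <- Genotype -> Diet -> BMI
  P6: SleepHours <- Smoking -> BMI
The empty set is not sufficient: P2 (SleepHours <- Stress -> Diet -> BMI) has no collider blocking it and no conditioned non-collider, so it is open.
Try {Diet, Smoking}:
  P1: blocked at chain node Smoking ∈ conditioning set.
  P2: blocked at chain node Diet ∈ conditioning set.
  P3: blocked at chain node Diet ∈ conditioning set.
  P4: blocked at fork node Diet ∈ conditioning set.
  P5: blocked at chain node Smoking ∈ conditioning set.
  P6: blocked at fork node Smoking ∈ conditioning set.
{Diet, Smoking} contains no descendant of SleepHours and blocks every backdoor path.
Every element of {Diet, Smoking} is needed (dropping Diet leaves P2 open; dropping Smoking leaves P1 open), so no proper subset is valid.
Among all size-2 subsets of the eligible variables, only {Diet, Smoking} blocks every backdoor path, so it is the unique smallest valid adjustment set.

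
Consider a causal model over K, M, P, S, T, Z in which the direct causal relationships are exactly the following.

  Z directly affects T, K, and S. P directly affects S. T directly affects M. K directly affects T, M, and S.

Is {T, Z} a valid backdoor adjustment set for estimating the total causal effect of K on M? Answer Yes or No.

No

Backdoor paths from K to M (paths whose first edge points into K):
  P1: K <- Z -> T -> M
Condition 1 (no descendant of K in the set): FAILS — T is a descendant of K.
Condition 2 (every backdoor path blocked by {T, Z}):
  P1: blocked at fork node Z ∈ conditioning set.
{T, Z} does not satisfy the backdoor criterion.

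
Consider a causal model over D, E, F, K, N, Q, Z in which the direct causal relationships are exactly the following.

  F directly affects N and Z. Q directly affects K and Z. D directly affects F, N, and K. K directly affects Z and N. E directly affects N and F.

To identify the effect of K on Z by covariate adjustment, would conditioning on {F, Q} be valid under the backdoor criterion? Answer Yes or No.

Backdoor paths from K to Z (paths whose first edge points into K):
  P1: K <- D -> F -> Z
  P2: K <- D -> N <- E -> F -> Z
  P3: K <- D -> N <- F -> Z
  P4: K <- Q -> Z
Condition 1 (no descendant of K in the set): holds — descendants of K are {N, Z}; none are in {F, Q}.
Condition 2 (every backdoor path blocked by {F, Q}):
  P1: blocked at chain node F ∈ conditioning set.
  P2: blocked at collider N (neither it nor any descendant is in the conditioning set).
  P3: blocked at collider N (neither it nor any descendant is in the conditioning set).
  P4: blocked at fork node Q ∈ conditioning set.
{F, Q} satisfies the backdoor criterion.

Yes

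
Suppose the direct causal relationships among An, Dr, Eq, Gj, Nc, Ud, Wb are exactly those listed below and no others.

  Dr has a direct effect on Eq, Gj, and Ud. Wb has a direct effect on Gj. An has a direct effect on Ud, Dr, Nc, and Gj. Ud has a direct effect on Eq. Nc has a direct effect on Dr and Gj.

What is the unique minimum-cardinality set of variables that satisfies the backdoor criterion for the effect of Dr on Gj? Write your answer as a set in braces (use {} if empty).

Variables eligible for adjustment (non-descendants of Dr, excluding Dr and Gj): {An, Nc, Wb}.
Backdoor paths from Dr to Gj:
  P1: Dr <- An -> Nc -> Gj
  P2: Dr <- An -> Gj
  P3: Dr <- Nc <- An -> Gj
  P4: Dr <- Nc -> Gj
The empty set is not sufficient: P1 (Dr <- An -> Nc -> Gj) has no collider blocking it and no conditioned non-collider, so it is open.
Try {An, Nc}:
  P1: blocked at fork node An ∈ conditioning set.
  P2: blocked at fork node An ∈ conditioning set.
  P3: blocked at chain node Nc ∈ conditioning set.
  P4: blocked at fork node Nc ∈ conditioning set.
{An, Nc} contains no descendant of Dr and blocks every backdoor path.
Every element of {An, Nc} is needed (dropping An leaves P2 open; dropping Nc leaves P4 open), so no proper subset is valid.
Among all size-2 subsets of the eligible variables, only {An, Nc} blocks every backdoor path, so it is the unique smallest valid adjustment set.

{An, Nc}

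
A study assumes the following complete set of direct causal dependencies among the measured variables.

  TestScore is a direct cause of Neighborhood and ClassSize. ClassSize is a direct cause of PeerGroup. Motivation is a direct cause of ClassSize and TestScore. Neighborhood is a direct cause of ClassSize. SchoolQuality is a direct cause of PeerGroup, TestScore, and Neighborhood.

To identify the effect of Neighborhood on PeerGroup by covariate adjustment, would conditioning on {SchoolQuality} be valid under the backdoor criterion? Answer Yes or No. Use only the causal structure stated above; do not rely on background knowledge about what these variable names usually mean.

No

Backdoor paths from Neighborhood to PeerGroup (paths whose first edge points into Neighborhood):
  P1: Neighborhood <- SchoolQuality -> TestScore <- Motivation -> ClassSize -> PeerGroup
  P2: Neighborhood <- SchoolQuality -> TestScore -> ClassSize -> PeerGroup
  P3: Neighborhood <- SchoolQuality -> PeerGroup
  P4: Neighborhood <- TestScore <- Motivation -> ClassSize -> PeerGroup
  P5: Neighborhood <- TestScore <- SchoolQuality -> PeerGroup
  P6: Neighborhood <- TestScore -> ClassSize -> PeerGroup
Condition 1 (no descendant of Neighborhood in the set): holds — descendants of Neighborhood are {ClassSize, PeerGroup}; none are in {SchoolQuality}.
Condition 2 (every backdoor path blocked by {SchoolQuality}):
  P1: blocked at fork node SchoolQuality ∈ conditioning set.
  P2: blocked at fork node SchoolQuality ∈ conditioning set.
  P3: blocked at fork node SchoolQuality ∈ conditioning set.
  P4: open — no interior node is in the conditioning set.
  P5: blocked at fork node SchoolQuality ∈ conditioning set.
  P6: open — no interior node is in the conditioning set.
{SchoolQuality} does not satisfy the backdoor criterion.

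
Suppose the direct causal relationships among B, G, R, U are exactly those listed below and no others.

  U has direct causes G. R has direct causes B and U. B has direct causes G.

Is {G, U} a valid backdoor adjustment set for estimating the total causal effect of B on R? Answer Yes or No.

Backdoor paths from B to R (paths whose first edge points into B):
  P1: B <- G -> U -> R
Condition 1 (no descendant of B in the set): holds — descendants of B are {R}; none are in {G, U}.
Condition 2 (every backdoor path blocked by {G, U}):
  P1: blocked at fork node G ∈ conditioning set.
{G, U} satisfies the backdoor criterion.

Yes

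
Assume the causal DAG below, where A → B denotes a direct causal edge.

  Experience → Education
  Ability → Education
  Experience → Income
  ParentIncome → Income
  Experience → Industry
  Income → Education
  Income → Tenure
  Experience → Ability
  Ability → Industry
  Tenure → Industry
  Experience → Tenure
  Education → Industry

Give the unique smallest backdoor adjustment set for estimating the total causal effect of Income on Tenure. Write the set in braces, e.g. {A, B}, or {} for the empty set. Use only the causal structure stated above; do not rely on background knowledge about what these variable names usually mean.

{Experience}

Variables eligible for adjustment (non-descendants of Income, excluding Income and Tenure): {Ability, Experience, ParentIncome}.
Backdoor paths from Income to Tenure:
  P1: Income <- Experience -> Ability -> Education -> Industry <- Tenure
  P2: Income <- Experience -> Ability -> Industry <- Tenure
  P3: Income <- Experience -> Tenure
  P4: Income <- Experience -> Education <- Ability -> Industry <- Tenure
  P5: Income <- Experience -> Education -> Industry <- Tenure
  P6: Income <- Experience -> Industry <- Tenure
The empty set is not sufficient: P3 (Income <- Experience -> Tenure) has no collider blocking it and no conditioned non-collider, so it is open.
Try {Experience}:
  P1: blocked at fork node Experience ∈ conditioning set.
  P2: blocked at fork node Experience ∈ conditioning set.
  P3: blocked at fork node Experience ∈ conditioning set.
  P4: blocked at fork node Experience ∈ conditioning set.
  P5: blocked at fork node Experience ∈ conditioning set.
  P6: blocked at fork node Experience ∈ conditioning set.
{Experience} contains no descendant of Income and blocks every backdoor path.
No other singleton works — e.g. {ParentIncome} leaves P3 open — so {Experience} is the unique smallest valid adjustment set.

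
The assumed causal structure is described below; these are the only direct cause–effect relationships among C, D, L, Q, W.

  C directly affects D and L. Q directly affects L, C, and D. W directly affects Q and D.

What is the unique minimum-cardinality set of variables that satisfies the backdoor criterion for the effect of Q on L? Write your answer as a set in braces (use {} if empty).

Variables eligible for adjustment (non-descendants of Q, excluding Q and L): {W}.
Backdoor paths from Q to L:
  P1: Q <- W -> D <- C -> L
Each backdoor path contains an unconditioned collider, so every path is already blocked with the empty conditioning set:
  P1: blocked at collider D (neither it nor any descendant is in the conditioning set).
The empty set is therefore the unique smallest valid set.

{}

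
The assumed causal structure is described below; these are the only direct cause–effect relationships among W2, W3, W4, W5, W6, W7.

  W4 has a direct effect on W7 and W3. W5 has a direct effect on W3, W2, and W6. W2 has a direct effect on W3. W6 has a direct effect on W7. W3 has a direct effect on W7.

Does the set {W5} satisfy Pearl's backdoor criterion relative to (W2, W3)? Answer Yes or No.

Yes

Backdoor paths from W2 to W3 (paths whose first edge points into W2):
  P1: W2 <- W5 -> W6 -> W7 <- W4 -> W3
  P2: W2 <- W5 -> W6 -> W7 <- W3
  P3: W2 <- W5 -> W3
Condition 1 (no descendant of W2 in the set): holds — descendants of W2 are {W3, W7}; none are in {W5}.
Condition 2 (every backdoor path blocked by {W5}):
  P1: blocked at fork node W5 ∈ conditioning set.
  P2: blocked at fork node W5 ∈ conditioning set.
  P3: blocked at fork node W5 ∈ conditioning set.
{W5} satisfies the backdoor criterion.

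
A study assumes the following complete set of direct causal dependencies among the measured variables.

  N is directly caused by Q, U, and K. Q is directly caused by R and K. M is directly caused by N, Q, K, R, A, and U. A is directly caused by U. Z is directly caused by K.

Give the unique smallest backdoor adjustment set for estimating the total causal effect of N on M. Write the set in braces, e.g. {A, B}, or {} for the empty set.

{K, Q, U}

Variables eligible for adjustment (non-descendants of N, excluding N and M): {A, K, Q, R, U, Z}.
Backdoor paths from N to M:
  P1: N <- K -> Q <- R -> M
  P2: N <- K -> Q -> M
  P3: N <- K -> M
  P4: N <- U -> A -> M
  P5: N <- U -> M
  P6: N <- Q <- R -> M
  P7: N <- Q <- K -> M
  P8: N <- Q -> M
The empty set is not sufficient: P2 (N <- K -> Q -> M) has no collider blocking it and no conditioned non-collider, so it is open.
Try {K, Q, U}:
  P1: blocked at fork node K ∈ conditioning set.
  P2: blocked at fork node K ∈ conditioning set.
  P3: blocked at fork node K ∈ conditioning set.
  P4: blocked at fork node U ∈ conditioning set.
  P5: blocked at fork node U ∈ conditioning set.
  P6: blocked at chain node Q ∈ conditioning set.
  P7: blocked at chain node Q ∈ conditioning set.
  P8: blocked at fork node Q ∈ conditioning set.
{K, Q, U} contains no descendant of N and blocks every backdoor path.
Every element of {K, Q, U} is needed (dropping K leaves P1 open; dropping Q leaves P6 open; dropping U leaves P4 open), so no proper subset is valid.
Among all size-3 subsets of the eligible variables, only {K, Q, U} blocks every backdoor path, so it is the unique smallest valid adjustment set.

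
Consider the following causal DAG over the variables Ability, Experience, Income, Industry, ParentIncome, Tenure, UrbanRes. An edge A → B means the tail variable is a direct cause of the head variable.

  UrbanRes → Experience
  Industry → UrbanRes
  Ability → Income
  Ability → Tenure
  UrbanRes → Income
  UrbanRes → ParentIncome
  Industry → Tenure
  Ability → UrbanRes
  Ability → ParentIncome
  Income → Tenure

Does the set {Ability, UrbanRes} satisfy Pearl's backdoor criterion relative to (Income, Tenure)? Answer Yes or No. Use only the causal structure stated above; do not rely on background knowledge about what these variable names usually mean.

Backdoor paths from Income to Tenure (paths whose first edge points into Income):
  P1: Income <- Ability -> UrbanRes <- Industry -> Tenure
  P2: Income <- Ability -> Tenure
  P3: Income <- Ability -> ParentIncome <- UrbanRes <- Industry -> Tenure
  P4: Income <- UrbanRes <- Industry -> Tenure
  P5: Income <- UrbanRes <- Ability -> Tenure
  P6: Income <- UrbanRes -> ParentIncome <- Ability -> Tenure
Condition 1 (no descendant of Income in the set): holds — descendants of Income are {Tenure}; none are in {Ability, UrbanRes}.
Condition 2 (every backdoor path blocked by {Ability, UrbanRes}):
  P1: blocked at fork node Ability ∈ conditioning set.
  P2: blocked at fork node Ability ∈ conditioning set.
  P3: blocked at fork node Ability ∈ conditioning set.
  P4: blocked at chain node UrbanRes ∈ conditioning set.
  P5: blocked at chain node UrbanRes ∈ conditioning set.
  P6: blocked at fork node UrbanRes ∈ conditioning set.
{Ability, UrbanRes} satisfies the backdoor criterion.

Yes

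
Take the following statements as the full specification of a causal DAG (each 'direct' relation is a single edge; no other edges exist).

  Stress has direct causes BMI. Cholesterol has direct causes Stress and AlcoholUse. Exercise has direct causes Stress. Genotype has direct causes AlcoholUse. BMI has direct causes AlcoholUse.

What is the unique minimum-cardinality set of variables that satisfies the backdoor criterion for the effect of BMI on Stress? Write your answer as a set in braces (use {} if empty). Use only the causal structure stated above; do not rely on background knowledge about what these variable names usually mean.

Variables eligible for adjustment (non-descendants of BMI, excluding BMI and Stress): {AlcoholUse, Genotype}.
Backdoor paths from BMI to Stress:
  P1: BMI <- AlcoholUse -> Cholesterol <- Stress
Each backdoor path contains an unconditioned collider, so every path is already blocked with the empty conditioning set:
  P1: blocked at collider Cholesterol (neither it nor any descendant is in the conditioning set).
The empty set is therefore the unique smallest valid set.

{}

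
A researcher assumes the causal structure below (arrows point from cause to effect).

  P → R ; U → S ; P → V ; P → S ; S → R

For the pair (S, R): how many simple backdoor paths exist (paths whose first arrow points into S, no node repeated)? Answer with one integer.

A backdoor path from S to R is any simple undirected path whose first edge points into S (i.e. leaves S via a parent).
Parents of S: {P, U}.
Enumerating:
  P1: S <- P -> R
That exhausts the simple backdoor paths. Count: 1.

1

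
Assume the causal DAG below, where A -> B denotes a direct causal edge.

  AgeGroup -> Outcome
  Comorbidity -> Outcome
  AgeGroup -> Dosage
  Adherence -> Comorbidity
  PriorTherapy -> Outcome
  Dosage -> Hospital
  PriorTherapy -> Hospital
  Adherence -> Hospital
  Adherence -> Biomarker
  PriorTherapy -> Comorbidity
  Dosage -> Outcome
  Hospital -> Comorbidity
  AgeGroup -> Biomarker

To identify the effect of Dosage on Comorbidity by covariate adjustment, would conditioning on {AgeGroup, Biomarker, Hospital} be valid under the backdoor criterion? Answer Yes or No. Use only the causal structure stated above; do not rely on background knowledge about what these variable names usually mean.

Backdoor paths from Dosage to Comorbidity (paths whose first edge points into Dosage):
  P1: Dosage <- AgeGroup -> Biomarker <- Adherence -> Hospital <- PriorTherapy -> Comorbidity
  P2: Dosage <- AgeGroup -> Biomarker <- Adherence -> Hospital <- PriorTherapy -> Outcome <- Comorbidity
  P3: Dosage <- AgeGroup -> Biomarker <- Adherence -> Hospital -> Comorbidity
  P4: Dosage <- AgeGroup -> Biomarker <- Adherence -> Comorbidity
  P5: Dosage <- AgeGroup -> Outcome <- PriorTherapy -> Hospital <- Adherence -> Comorbidity
  P6: Dosage <- AgeGroup -> Outcome <- PriorTherapy -> Hospital -> Comorbidity
  P7: Dosage <- AgeGroup -> Outcome <- PriorTherapy -> Comorbidity
  P8: Dosage <- AgeGroup -> Outcome <- Comorbidity
Condition 1 (no descendant of Dosage in the set): FAILS — Hospital is a descendant of Dosage.
Condition 2 (every backdoor path blocked by {AgeGroup, Biomarker, Hospital}):
  P1: blocked at fork node AgeGroup ∈ conditioning set.
  P2: blocked at fork node AgeGroup ∈ conditioning set.
  P3: blocked at fork node AgeGroup ∈ conditioning set.
  P4: blocked at fork node AgeGroup ∈ conditioning set.
  P5: blocked at fork node AgeGroup ∈ conditioning set.
  P6: blocked at fork node AgeGroup ∈ conditioning set.
  P7: blocked at fork node AgeGroup ∈ conditioning set.
  P8: blocked at fork node AgeGroup ∈ conditioning set.
{AgeGroup, Biomarker, Hospital} does not satisfy the backdoor criterion.

No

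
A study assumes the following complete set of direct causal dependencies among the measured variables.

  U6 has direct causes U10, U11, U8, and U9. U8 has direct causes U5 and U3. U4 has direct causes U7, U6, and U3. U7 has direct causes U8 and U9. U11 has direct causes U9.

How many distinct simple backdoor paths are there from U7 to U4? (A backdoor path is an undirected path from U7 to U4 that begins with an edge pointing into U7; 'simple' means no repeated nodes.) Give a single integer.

6

A backdoor path from U7 to U4 is any simple undirected path whose first edge points into U7 (i.e. leaves U7 via a parent).
Parents of U7: {U8, U9}.
Enumerating:
  P1: U7 <- U9 -> U11 -> U6 <- U8 <- U3 -> U4
  P2: U7 <- U9 -> U11 -> U6 -> U4
  P3: U7 <- U9 -> U6 <- U8 <- U3 -> U4
  P4: U7 <- U9 -> U6 -> U4
  P5: U7 <- U8 <- U3 -> U4
  P6: U7 <- U8 -> U6 -> U4
That exhausts the simple backdoor paths. Count: 6.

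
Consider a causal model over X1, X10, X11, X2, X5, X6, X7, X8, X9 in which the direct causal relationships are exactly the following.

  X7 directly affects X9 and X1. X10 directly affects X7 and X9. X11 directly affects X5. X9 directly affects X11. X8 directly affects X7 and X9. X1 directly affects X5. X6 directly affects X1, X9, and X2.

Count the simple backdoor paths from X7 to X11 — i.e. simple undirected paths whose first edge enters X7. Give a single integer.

A backdoor path from X7 to X11 is any simple undirected path whose first edge points into X7 (i.e. leaves X7 via a parent).
Parents of X7: {X10, X8}.
Enumerating:
  P1: X7 <- X10 -> X9 <- X6 -> X1 -> X5 <- X11
  P2: X7 <- X10 -> X9 -> X11
  P3: X7 <- X8 -> X9 <- X6 -> X1 -> X5 <- X11
  P4: X7 <- X8 -> X9 -> X11
That exhausts the simple backdoor paths. Count: 4.

4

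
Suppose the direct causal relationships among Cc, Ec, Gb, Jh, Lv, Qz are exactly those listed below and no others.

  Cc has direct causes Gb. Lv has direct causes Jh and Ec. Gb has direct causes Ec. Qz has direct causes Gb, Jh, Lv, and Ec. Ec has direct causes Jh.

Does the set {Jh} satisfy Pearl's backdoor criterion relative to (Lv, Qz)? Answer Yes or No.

No

Backdoor paths from Lv to Qz (paths whose first edge points into Lv):
  P1: Lv <- Jh -> Ec -> Gb -> Qz
  P2: Lv <- Jh -> Ec -> Qz
  P3: Lv <- Jh -> Qz
  P4: Lv <- Ec <- Jh -> Qz
  P5: Lv <- Ec -> Gb -> Qz
  P6: Lv <- Ec -> Qz
Condition 1 (no descendant of Lv in the set): holds — descendants of Lv are {Qz}; none are in {Jh}.
Condition 2 (every backdoor path blocked by {Jh}):
  P1: blocked at fork node Jh ∈ conditioning set.
  P2: blocked at fork node Jh ∈ conditioning set.
  P3: blocked at fork node Jh ∈ conditioning set.
  P4: blocked at fork node Jh ∈ conditioning set.
  P5: open — no interior node is in the conditioning set.
  P6: open — no interior node is in the conditioning set.
{Jh} does not satisfy the backdoor criterion.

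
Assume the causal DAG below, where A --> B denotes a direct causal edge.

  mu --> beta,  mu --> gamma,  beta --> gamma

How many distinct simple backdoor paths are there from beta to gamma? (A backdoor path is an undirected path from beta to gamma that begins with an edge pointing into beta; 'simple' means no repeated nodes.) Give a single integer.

A backdoor path from beta to gamma is any simple undirected path whose first edge points into beta (i.e. leaves beta via a parent).
Parents of beta: {mu}.
Enumerating:
  P1: beta <- mu -> gamma
That exhausts the simple backdoor paths. Count: 1.

1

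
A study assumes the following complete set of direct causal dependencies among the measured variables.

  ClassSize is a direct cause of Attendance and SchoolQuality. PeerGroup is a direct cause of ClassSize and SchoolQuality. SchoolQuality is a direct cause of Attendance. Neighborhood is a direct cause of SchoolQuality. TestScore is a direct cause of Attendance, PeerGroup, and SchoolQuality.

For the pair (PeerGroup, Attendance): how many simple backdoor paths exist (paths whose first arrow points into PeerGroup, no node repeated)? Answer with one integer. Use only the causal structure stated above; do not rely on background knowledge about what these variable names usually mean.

A backdoor path from PeerGroup to Attendance is any simple undirected path whose first edge points into PeerGroup (i.e. leaves PeerGroup via a parent).
Parents of PeerGroup: {TestScore}.
Enumerating:
  P1: PeerGroup <- TestScore -> SchoolQuality <- ClassSize -> Attendance
  P2: PeerGroup <- TestScore -> SchoolQuality -> Attendance
  P3: PeerGroup <- TestScore -> Attendance
That exhausts the simple backdoor paths. Count: 3.

3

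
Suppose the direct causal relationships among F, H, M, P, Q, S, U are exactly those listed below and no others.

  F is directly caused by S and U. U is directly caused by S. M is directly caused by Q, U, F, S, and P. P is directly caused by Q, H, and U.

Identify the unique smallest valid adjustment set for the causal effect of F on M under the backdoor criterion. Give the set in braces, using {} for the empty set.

Variables eligible for adjustment (non-descendants of F, excluding F and M): {H, P, Q, S, U}.
Backdoor paths from F to M:
  P1: F <- S -> U -> P <- Q -> M
  P2: F <- S -> U -> P -> M
  P3: F <- S -> U -> M
  P4: F <- S -> M
  P5: F <- U <- S -> M
  P6: F <- U -> P <- Q -> M
  P7: F <- U -> P -> M
  P8: F <- U -> M
The empty set is not sufficient: P2 (F <- S -> U -> P -> M) has no collider blocking it and no conditioned non-collider, so it is open.
Try {S, U}:
  P1: blocked at fork node S ∈ conditioning set.
  P2: blocked at fork node S ∈ conditioning set.
  P3: blocked at fork node S ∈ conditioning set.
  P4: blocked at fork node S ∈ conditioning set.
  P5: blocked at chain node U ∈ conditioning set.
  P6: blocked at fork node U ∈ conditioning set.
  P7: blocked at fork node U ∈ conditioning set.
  P8: blocked at fork node U ∈ conditioning set.
{S, U} contains no descendant of F and blocks every backdoor path.
Every element of {S, U} is needed (dropping S leaves P4 open; dropping U leaves P7 open), so no proper subset is valid.
Among all size-2 subsets of the eligible variables, only {S, U} blocks every backdoor path, so it is the unique smallest valid adjustment set.

{S, U}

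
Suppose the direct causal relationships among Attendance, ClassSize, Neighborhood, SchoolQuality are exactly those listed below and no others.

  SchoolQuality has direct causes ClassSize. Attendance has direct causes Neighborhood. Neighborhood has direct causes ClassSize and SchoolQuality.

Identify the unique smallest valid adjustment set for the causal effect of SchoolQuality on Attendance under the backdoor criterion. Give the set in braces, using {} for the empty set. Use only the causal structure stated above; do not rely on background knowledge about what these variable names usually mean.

Variables eligible for adjustment (non-descendants of SchoolQuality, excluding SchoolQuality and Attendance): {ClassSize}.
Backdoor paths from SchoolQuality to Attendance:
  P1: SchoolQuality <- ClassSize -> Neighborhood -> Attendance
The empty set is not sufficient: P1 (SchoolQuality <- ClassSize -> Neighborhood -> Attendance) has no collider blocking it and no conditioned non-collider, so it is open.
Try {ClassSize}:
  P1: blocked at fork node ClassSize ∈ conditioning set.
{ClassSize} contains no descendant of SchoolQuality and blocks every backdoor path.
{ClassSize} is the unique smallest valid adjustment set.

{ClassSize}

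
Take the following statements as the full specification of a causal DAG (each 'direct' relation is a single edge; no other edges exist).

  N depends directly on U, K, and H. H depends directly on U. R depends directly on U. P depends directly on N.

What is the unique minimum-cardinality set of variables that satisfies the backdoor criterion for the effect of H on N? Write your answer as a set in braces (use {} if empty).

{U}

Variables eligible for adjustment (non-descendants of H, excluding H and N): {K, R, U}.
Backdoor paths from H to N:
  P1: H <- U -> N
The empty set is not sufficient: P1 (H <- U -> N) has no collider blocking it and no conditioned non-collider, so it is open.
Try {U}:
  P1: blocked at fork node U ∈ conditioning set.
{U} contains no descendant of H and blocks every backdoor path.
No other singleton works — e.g. {K} leaves P1 open — so {U} is the unique smallest valid adjustment set.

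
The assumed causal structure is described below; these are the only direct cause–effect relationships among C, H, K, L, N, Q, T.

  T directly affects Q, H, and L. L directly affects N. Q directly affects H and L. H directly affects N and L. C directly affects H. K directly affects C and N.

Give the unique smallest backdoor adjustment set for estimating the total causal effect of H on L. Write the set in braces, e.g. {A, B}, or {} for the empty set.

{Q, T}

Variables eligible for adjustment (non-descendants of H, excluding H and L): {C, K, Q, T}.
Backdoor paths from H to L:
  P1: H <- T -> Q -> L
  P2: H <- T -> L
  P3: H <- C <- K -> N <- L
  P4: H <- Q <- T -> L
  P5: H <- Q -> L
The empty set is not sufficient: P1 (H <- T -> Q -> L) has no collider blocking it and no conditioned non-collider, so it is open.
Try {Q, T}:
  P1: blocked at fork node T ∈ conditioning set.
  P2: blocked at fork node T ∈ conditioning set.
  P3: blocked at collider N (neither it nor any descendant is in the conditioning set).
  P4: blocked at chain node Q ∈ conditioning set.
  P5: blocked at fork node Q ∈ conditioning set.
{Q, T} contains no descendant of H and blocks every backdoor path.
Every element of {Q, T} is needed (dropping Q leaves P5 open; dropping T leaves P2 open), so no proper subset is valid.
Among all size-2 subsets of the eligible variables, only {Q, T} blocks every backdoor path, so it is the unique smallest valid adjustment set.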